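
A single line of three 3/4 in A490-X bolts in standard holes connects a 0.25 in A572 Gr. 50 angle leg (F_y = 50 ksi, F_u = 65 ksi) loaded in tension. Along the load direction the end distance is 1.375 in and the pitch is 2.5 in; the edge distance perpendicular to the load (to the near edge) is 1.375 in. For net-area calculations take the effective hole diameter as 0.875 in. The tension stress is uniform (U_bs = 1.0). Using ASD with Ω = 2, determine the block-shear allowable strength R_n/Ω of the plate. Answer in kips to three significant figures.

28 kips

Shear plane L_v = 1.375 + 2·2.5 = 6.375 in; A_gv = 6.375 × 0.25 = 1.594 in².
A_nv = (6.375 − 2.5·0.875) × 0.25 = 1.047 in².
A_nt = (1.375 − 0.5·0.875) × 0.25 = 0.2344 in².
0.6 F_u A_nv = 40.83 kips; 0.6 F_y A_gv = 47.81 kips → shear rupture governs the shear term.
R_n = 40.83 + 1.0 × 65 × 0.2344 = 56.06 kips.
Allowable strength R_n/Ω = 56.06 / 2 = 28 kips.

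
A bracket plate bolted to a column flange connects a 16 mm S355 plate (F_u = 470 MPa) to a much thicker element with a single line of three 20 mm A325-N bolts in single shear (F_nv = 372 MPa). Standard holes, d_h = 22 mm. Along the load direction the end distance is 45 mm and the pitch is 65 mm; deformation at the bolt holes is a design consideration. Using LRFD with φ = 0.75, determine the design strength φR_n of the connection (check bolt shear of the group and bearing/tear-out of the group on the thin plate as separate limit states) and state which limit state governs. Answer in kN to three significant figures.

Bolt shear: A_b = π·20²/4 = 314.2 mm²; R_n = 372 × 314.2 × 3 × 1 / 1000 = 350.6 kN → 0.75 × 350.6 = 263 kN.
Bearing (1.2 l_c t F_u ≤ 2.4 d t F_u): upper limit = 2.4·20·16·470 / 1000 = 361 kN.
  Edge l_c = 45 − 22/2 = 34 → r_n = 306.8 kN; interior l_c = 65 − 22 = 43 → r_n = 361 kN.
  R_n,bearing = 1·306.8 + 2·361 = 1029 kN → 0.75 × 1029 = 772 kN.
Bolt shear governs: 263 kN.

263 kN (bolt shear governs)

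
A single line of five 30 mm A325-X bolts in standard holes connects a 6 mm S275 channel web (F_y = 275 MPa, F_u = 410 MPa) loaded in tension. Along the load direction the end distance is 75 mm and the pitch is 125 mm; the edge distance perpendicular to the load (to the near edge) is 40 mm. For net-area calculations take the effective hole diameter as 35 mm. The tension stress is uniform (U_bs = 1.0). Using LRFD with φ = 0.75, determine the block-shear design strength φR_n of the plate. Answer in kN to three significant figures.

Shear plane L_v = 75 + 4·125 = 575 mm; A_gv = 575 × 6 = 3450 mm².
A_nv = (575 − 4.5·35) × 6 = 2505 mm².
A_nt = (40 − 0.5·35) × 6 = 135 mm².
0.6 F_u A_nv = 616.2 kN; 0.6 F_y A_gv = 569.2 kN → shear yielding governs the shear term.
R_n = 569.2 + 1.0 × 410 × 135 / 1000 = 624.6 kN.
Design strength φR_n = 0.75 × 624.6 = 468 kN.

468 kN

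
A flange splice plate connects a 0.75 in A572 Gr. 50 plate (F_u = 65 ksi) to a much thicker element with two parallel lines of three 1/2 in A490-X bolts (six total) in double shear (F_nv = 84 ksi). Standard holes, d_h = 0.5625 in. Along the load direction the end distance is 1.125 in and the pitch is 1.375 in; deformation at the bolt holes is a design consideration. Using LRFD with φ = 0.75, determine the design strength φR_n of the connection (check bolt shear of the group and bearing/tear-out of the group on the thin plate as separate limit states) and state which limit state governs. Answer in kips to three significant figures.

148 kips (bolt shear governs)

Bolt shear: A_b = π·0.5²/4 = 0.1963 in²; R_n = 84 × 0.1963 × 6 × 2 = 197.9 kips → 0.75 × 197.9 = 148 kips.
Bearing (1.2 l_c t F_u ≤ 2.4 d t F_u): upper limit = 2.4·0.5·0.75·65 = 58.5 kips.
  Edge l_c = 1.125 − 0.5625/2 = 0.8438 → r_n = 49.36 kips; interior l_c = 1.375 − 0.5625 = 0.8125 → r_n = 47.53 kips.
  R_n,bearing = 2·49.36 + 4·47.53 = 288.8 kips → 0.75 × 288.8 = 217 kips.
Bolt shear governs: 148 kips.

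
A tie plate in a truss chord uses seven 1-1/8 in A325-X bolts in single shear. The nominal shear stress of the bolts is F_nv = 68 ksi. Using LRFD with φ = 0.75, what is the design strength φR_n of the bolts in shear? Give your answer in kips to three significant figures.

A_b = π × 1.125² / 4 = 0.994 in².
R_n = F_nv · A_b · n · n_s = 68 × 0.994 × 7 × 1 = 473.2 kips.
Design strength φR_n = 0.75 × 473.2 = 355 kips.

355 kips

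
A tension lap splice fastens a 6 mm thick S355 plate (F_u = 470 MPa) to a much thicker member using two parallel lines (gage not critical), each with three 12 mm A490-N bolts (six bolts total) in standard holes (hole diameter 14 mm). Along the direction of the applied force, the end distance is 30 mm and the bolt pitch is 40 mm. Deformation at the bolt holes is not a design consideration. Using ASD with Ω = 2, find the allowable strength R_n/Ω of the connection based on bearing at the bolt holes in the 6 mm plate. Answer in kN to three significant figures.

Per bolt r_n = 1.5 l_c t F_u ≤ 3.0 d t F_u; upper limit = 3.0 × 12 × 6 × 470 / 1000 = 101.5 kN.
Edge bolt: l_c = 30 − 14/2 = 23 mm → 1.5 × 23 × 6 × 470 / 1000 = 97.29 → r_n = 97.29 kN.
Interior bolts: l_c = 40 − 14 = 26 mm → 1.5 × 26 × 6 × 470 / 1000 = 110 → r_n = 101.5 kN.
R_n = 2 × 97.29 + 4 × 101.5 = 600.7 kN.
Allowable strength R_n/Ω = 600.7 / 2 = 300 kN.

300 kN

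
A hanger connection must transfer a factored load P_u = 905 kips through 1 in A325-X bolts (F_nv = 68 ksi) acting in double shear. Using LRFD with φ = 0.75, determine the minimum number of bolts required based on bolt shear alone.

A_b = π·1²/4 = 0.7854 in².
Per-bolt design strength φR_n = 0.75 × 68 × 0.7854 × 2 = 80.11 kips.
n ≥ 905 / 80.11 = 11.3 → use 12 bolts.

12 bolts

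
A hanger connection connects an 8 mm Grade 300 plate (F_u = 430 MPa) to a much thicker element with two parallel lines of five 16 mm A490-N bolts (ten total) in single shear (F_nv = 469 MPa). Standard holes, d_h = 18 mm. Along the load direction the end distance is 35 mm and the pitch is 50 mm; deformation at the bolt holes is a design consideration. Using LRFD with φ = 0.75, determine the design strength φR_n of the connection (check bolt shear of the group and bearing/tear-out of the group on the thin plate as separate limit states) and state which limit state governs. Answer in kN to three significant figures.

707 kN (bolt shear governs)

Bolt shear: A_b = π·16²/4 = 201.1 mm²; R_n = 469 × 201.1 × 10 × 1 / 1000 = 943 kN → 0.75 × 943 = 707 kN.
Bearing (1.2 l_c t F_u ≤ 2.4 d t F_u): upper limit = 2.4·16·8·430 / 1000 = 132.1 kN.
  Edge l_c = 35 − 18/2 = 26 → r_n = 107.3 kN; interior l_c = 50 − 18 = 32 → r_n = 132.1 kN.
  R_n,bearing = 2·107.3 + 8·132.1 = 1271 kN → 0.75 × 1271 = 954 kN.
Bolt shear governs: 707 kN.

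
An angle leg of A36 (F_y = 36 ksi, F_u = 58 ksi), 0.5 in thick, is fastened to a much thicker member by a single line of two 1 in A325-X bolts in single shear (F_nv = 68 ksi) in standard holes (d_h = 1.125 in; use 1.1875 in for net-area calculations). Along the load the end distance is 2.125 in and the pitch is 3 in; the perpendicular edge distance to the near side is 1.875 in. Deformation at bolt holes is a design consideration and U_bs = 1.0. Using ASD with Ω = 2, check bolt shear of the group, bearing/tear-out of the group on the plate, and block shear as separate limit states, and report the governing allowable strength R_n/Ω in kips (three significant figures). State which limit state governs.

46.3 kips (block shear governs)

Bolt shear: A_b = π·1²/4 = 0.7854 in²; R_n = 68 × 0.7854 × 2 × 1 = 106.8 kips → 106.8 / 2 = 53.4 kips.
Bearing: edge l_c = 1.562, r_n = 54.38 kips; interior l_c = 1.875, r_n = 65.25 kips; R_n = 54.38 + 1·65.25 = 119.6 kips → 59.8 kips.
Block shear: A_gv = 2.562, A_nv = 1.672, A_nt = 0.6406 in²; R_n = min(0.6F_uA_nv, 0.6F_yA_gv) + U_bs·F_u·A_nt = 92.51 kips → 46.3 kips.
Block shear governs: 46.3 kips.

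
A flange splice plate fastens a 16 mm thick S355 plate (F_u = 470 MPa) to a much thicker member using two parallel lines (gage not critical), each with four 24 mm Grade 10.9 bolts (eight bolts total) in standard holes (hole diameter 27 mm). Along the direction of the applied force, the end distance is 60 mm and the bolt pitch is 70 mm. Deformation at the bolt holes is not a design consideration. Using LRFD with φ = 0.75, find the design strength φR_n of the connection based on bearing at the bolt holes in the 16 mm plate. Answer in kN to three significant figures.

2970 kN

Per bolt r_n = 1.5 l_c t F_u ≤ 3.0 d t F_u; upper limit = 3.0 × 24 × 16 × 470 / 1000 = 541.4 kN.
Edge bolt: l_c = 60 − 27/2 = 46.5 mm → 1.5 × 46.5 × 16 × 470 / 1000 = 524.5 → r_n = 524.5 kN.
Interior bolts: l_c = 70 − 27 = 43 mm → 1.5 × 43 × 16 × 470 / 1000 = 485 → r_n = 485 kN.
R_n = 2 × 524.5 + 6 × 485 = 3959 kN.
Design strength φR_n = 0.75 × 3959 = 2970 kN.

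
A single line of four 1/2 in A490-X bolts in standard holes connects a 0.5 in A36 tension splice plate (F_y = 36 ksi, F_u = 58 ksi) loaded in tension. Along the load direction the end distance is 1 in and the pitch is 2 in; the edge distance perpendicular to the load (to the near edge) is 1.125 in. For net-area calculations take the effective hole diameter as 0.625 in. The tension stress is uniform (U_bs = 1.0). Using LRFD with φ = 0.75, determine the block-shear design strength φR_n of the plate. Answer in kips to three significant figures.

74.4 kips

Shear plane L_v = 1 + 3·2 = 7 in; A_gv = 7 × 0.5 = 3.5 in².
A_nv = (7 − 3.5·0.625) × 0.5 = 2.406 in².
A_nt = (1.125 − 0.5·0.625) × 0.5 = 0.4062 in².
0.6 F_u A_nv = 83.74 kips; 0.6 F_y A_gv = 75.6 kips → shear yielding governs the shear term.
R_n = 75.6 + 1.0 × 58 × 0.4062 = 99.16 kips.
Design strength φR_n = 0.75 × 99.16 = 74.4 kips.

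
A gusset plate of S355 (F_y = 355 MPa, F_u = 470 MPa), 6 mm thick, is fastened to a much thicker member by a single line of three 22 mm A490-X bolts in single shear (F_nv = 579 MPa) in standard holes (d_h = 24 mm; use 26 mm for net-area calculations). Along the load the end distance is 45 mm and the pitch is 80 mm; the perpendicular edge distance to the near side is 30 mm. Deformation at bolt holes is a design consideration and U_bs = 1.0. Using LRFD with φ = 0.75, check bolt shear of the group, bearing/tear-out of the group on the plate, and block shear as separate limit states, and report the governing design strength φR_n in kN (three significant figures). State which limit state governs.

214 kN (block shear governs)

Bolt shear: A_b = π·22²/4 = 380.1 mm²; R_n = 579 × 380.1 × 3 × 1 / 1000 = 660.3 kN → 0.75 × 660.3 = 495 kN.
Bearing: edge l_c = 33, r_n = 111.7 kN; interior l_c = 56, r_n = 148.9 kN; R_n = 111.7 + 2·148.9 = 409.5 kN → 307 kN.
Block shear: A_gv = 1230, A_nv = 840, A_nt = 102 mm²; R_n = min(0.6F_uA_nv, 0.6F_yA_gv) + U_bs·F_u·A_nt = 284.8 kN → 214 kN.
Block shear governs: 214 kN.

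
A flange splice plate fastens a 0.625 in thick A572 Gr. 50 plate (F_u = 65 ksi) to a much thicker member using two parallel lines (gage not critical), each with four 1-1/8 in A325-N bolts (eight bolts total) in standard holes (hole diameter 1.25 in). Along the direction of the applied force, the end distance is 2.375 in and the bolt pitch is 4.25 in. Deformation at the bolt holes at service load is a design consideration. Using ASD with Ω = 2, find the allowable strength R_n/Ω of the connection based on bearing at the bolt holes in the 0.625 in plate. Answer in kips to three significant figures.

414 kips

Per bolt r_n = 1.2 l_c t F_u ≤ 2.4 d t F_u; upper limit = 2.4 × 1.125 × 0.625 × 65 = 109.7 kips.
Edge bolt: l_c = 2.375 − 1.25/2 = 1.75 in → 1.2 × 1.75 × 0.625 × 65 = 85.31 → r_n = 85.31 kips.
Interior bolts: l_c = 4.25 − 1.25 = 3 in → 1.2 × 3 × 0.625 × 65 = 146.2 → r_n = 109.7 kips.
R_n = 2 × 85.31 + 6 × 109.7 = 828.7 kips.
Allowable strength R_n/Ω = 828.7 / 2 = 414 kips.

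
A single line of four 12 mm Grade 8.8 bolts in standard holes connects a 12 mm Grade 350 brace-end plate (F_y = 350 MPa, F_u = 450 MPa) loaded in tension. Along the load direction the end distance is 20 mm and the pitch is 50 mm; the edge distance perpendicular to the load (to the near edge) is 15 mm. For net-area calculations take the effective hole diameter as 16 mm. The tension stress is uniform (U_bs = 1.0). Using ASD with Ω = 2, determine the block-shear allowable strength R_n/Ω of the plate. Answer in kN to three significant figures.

204 kN

Shear plane L_v = 20 + 3·50 = 170 mm; A_gv = 170 × 12 = 2040 mm².
A_nv = (170 − 3.5·16) × 12 = 1368 mm².
A_nt = (15 − 0.5·16) × 12 = 84 mm².
0.6 F_u A_nv = 369.4 kN; 0.6 F_y A_gv = 428.4 kN → shear rupture governs the shear term.
R_n = 369.4 + 1.0 × 450 × 84 / 1000 = 407.2 kN.
Allowable strength R_n/Ω = 407.2 / 2 = 204 kN.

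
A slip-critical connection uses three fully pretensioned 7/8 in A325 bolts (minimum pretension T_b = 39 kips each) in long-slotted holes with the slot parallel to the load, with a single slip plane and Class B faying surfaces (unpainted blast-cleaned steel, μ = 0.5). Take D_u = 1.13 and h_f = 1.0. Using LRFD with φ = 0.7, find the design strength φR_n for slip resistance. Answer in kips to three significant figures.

46.3 kips

R_n = μ · D_u · h_f · T_b · n_s · n_b = 0.5 × 1.13 × 1.0 × 39 × 1 × 3 = 66.1 kips.
Design strength φR_n = 0.7 × 66.1 = 46.3 kips.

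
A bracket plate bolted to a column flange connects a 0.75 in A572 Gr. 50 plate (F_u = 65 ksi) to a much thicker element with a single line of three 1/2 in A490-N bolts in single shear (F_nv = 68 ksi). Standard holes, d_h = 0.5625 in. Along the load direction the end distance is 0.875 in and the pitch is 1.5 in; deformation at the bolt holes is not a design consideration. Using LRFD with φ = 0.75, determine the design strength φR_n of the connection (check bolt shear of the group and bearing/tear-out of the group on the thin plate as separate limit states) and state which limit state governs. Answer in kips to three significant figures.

Bolt shear: A_b = π·0.5²/4 = 0.1963 in²; R_n = 68 × 0.1963 × 3 × 1 = 40.06 kips → 0.75 × 40.06 = 30 kips.
Bearing (1.5 l_c t F_u ≤ 3.0 d t F_u): upper limit = 3.0·0.5·0.75·65 = 73.12 kips.
  Edge l_c = 0.875 − 0.5625/2 = 0.5938 → r_n = 43.42 kips; interior l_c = 1.5 − 0.5625 = 0.9375 → r_n = 68.55 kips.
  R_n,bearing = 1·43.42 + 2·68.55 = 180.5 kips → 0.75 × 180.5 = 135 kips.
Bolt shear governs: 30 kips.

30 kips (bolt shear governs)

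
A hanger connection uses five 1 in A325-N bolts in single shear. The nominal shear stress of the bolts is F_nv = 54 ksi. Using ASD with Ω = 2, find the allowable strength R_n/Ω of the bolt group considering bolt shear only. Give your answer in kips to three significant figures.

106 kips

A_b = π × 1² / 4 = 0.7854 in².
R_n = F_nv · A_b · n · n_s = 54 × 0.7854 × 5 × 1 = 212.1 kips.
Allowable strength R_n/Ω = 212.1 / 2 = 106 kips.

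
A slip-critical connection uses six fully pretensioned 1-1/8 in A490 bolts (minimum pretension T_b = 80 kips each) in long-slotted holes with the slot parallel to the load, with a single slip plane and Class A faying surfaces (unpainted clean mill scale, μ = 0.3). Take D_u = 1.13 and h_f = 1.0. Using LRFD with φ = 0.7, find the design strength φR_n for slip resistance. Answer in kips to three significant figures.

R_n = μ · D_u · h_f · T_b · n_s · n_b = 0.3 × 1.13 × 1.0 × 80 × 1 × 6 = 162.7 kips.
Design strength φR_n = 0.7 × 162.7 = 114 kips.

114 kips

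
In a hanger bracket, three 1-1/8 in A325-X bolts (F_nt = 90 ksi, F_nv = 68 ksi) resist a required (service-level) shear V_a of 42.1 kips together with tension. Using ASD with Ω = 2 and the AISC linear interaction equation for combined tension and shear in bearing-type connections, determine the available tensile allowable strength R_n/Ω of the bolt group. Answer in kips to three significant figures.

A_b = π·1.125²/4 = 0.994 in²; f_rv = 42.1 / (3 × 0.994) = 14.12 ksi.
F'_nt = 1.3 F_nt − (Ω F_nt / F_nv) f_rv = 1.3·90 − (2·90/68)·14.12 = 79.63 ksi, capped at F_nt → F'_nt = 79.63 ksi.
R_n = F'_nt · A_b · n = 79.63 × 0.994 × 3 = 237.5 kips.
Allowable strength R_n/Ω = 237.5 / 2 = 119 kips.

119 kips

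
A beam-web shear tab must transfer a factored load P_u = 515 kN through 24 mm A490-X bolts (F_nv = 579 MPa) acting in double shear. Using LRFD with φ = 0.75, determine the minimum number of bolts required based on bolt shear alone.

2 bolts

A_b = π·24²/4 = 452.4 mm².
Per-bolt design strength φR_n = 0.75 × 579 × 452.4 × 2 / 1000 = 392.9 kN.
n ≥ 515 / 392.9 = 1.311 → use 2 bolts.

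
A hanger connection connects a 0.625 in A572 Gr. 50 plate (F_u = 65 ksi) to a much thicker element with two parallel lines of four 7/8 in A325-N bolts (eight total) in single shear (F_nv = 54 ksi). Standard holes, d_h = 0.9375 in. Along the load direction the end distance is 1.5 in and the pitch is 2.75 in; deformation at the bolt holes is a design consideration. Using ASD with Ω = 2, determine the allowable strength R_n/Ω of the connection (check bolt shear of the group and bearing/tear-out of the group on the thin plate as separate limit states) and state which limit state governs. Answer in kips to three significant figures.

Bolt shear: A_b = π·0.875²/4 = 0.6013 in²; R_n = 54 × 0.6013 × 8 × 1 = 259.8 kips → 259.8 / 2 = 130 kips.
Bearing (1.2 l_c t F_u ≤ 2.4 d t F_u): upper limit = 2.4·0.875·0.625·65 = 85.31 kips.
  Edge l_c = 1.5 − 0.9375/2 = 1.031 → r_n = 50.27 kips; interior l_c = 2.75 − 0.9375 = 1.812 → r_n = 85.31 kips.
  R_n,bearing = 2·50.27 + 6·85.31 = 612.4 kips → 612.4 / 2 = 306 kips.
Bolt shear governs: 130 kips.

130 kips (bolt shear governs)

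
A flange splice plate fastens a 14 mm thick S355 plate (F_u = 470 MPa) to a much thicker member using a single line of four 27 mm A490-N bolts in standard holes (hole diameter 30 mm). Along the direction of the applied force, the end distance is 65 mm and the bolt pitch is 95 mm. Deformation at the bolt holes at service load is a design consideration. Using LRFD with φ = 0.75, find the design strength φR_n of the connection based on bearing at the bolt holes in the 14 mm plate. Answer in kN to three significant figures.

1260 kN

Per bolt r_n = 1.2 l_c t F_u ≤ 2.4 d t F_u; upper limit = 2.4 × 27 × 14 × 470 / 1000 = 426.4 kN.
Edge bolt: l_c = 65 − 30/2 = 50 mm → 1.2 × 50 × 14 × 470 / 1000 = 394.8 → r_n = 394.8 kN.
Interior bolts: l_c = 95 − 30 = 65 mm → 1.2 × 65 × 14 × 470 / 1000 = 513.2 → r_n = 426.4 kN.
R_n = 1 × 394.8 + 3 × 426.4 = 1674 kN.
Design strength φR_n = 0.75 × 1674 = 1260 kN.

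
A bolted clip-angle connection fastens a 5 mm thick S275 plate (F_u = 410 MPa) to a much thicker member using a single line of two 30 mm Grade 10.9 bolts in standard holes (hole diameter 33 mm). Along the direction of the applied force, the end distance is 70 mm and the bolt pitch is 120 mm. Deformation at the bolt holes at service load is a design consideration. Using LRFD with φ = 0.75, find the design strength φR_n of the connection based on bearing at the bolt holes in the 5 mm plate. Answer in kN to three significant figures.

209 kN

Per bolt r_n = 1.2 l_c t F_u ≤ 2.4 d t F_u; upper limit = 2.4 × 30 × 5 × 410 / 1000 = 147.6 kN.
Edge bolt: l_c = 70 − 33/2 = 53.5 mm → 1.2 × 53.5 × 5 × 410 / 1000 = 131.6 → r_n = 131.6 kN.
Interior bolts: l_c = 120 − 33 = 87 mm → 1.2 × 87 × 5 × 410 / 1000 = 214 → r_n = 147.6 kN.
R_n = 1 × 131.6 + 1 × 147.6 = 279.2 kN.
Design strength φR_n = 0.75 × 279.2 = 209 kN.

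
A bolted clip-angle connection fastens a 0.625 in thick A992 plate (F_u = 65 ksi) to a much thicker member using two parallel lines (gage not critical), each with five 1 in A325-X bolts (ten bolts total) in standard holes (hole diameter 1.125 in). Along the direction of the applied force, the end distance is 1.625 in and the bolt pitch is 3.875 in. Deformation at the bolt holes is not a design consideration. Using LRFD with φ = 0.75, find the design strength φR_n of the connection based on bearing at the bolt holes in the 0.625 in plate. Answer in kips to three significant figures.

Per bolt r_n = 1.5 l_c t F_u ≤ 3.0 d t F_u; upper limit = 3.0 × 1 × 0.625 × 65 = 121.9 kips.
Edge bolt: l_c = 1.625 − 1.125/2 = 1.062 in → 1.5 × 1.062 × 0.625 × 65 = 64.75 → r_n = 64.75 kips.
Interior bolts: l_c = 3.875 − 1.125 = 2.75 in → 1.5 × 2.75 × 0.625 × 65 = 167.6 → r_n = 121.9 kips.
R_n = 2 × 64.75 + 8 × 121.9 = 1104 kips.
Design strength φR_n = 0.75 × 1104 = 828 kips.

828 kips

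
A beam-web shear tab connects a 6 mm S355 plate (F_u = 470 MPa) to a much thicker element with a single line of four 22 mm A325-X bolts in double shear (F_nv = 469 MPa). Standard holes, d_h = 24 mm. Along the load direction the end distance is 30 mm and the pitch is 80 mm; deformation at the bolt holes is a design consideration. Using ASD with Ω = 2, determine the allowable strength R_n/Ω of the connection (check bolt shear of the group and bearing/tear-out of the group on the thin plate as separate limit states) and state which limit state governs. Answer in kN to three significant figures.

254 kN (bearing governs)

Bolt shear: A_b = π·22²/4 = 380.1 mm²; R_n = 469 × 380.1 × 4 × 2 / 1000 = 1426 kN → 1426 / 2 = 713 kN.
Bearing (1.2 l_c t F_u ≤ 2.4 d t F_u): upper limit = 2.4·22·6·470 / 1000 = 148.9 kN.
  Edge l_c = 30 − 24/2 = 18 → r_n = 60.91 kN; interior l_c = 80 − 24 = 56 → r_n = 148.9 kN.
  R_n,bearing = 1·60.91 + 3·148.9 = 507.6 kN → 507.6 / 2 = 254 kN.
Bearing governs: 254 kN.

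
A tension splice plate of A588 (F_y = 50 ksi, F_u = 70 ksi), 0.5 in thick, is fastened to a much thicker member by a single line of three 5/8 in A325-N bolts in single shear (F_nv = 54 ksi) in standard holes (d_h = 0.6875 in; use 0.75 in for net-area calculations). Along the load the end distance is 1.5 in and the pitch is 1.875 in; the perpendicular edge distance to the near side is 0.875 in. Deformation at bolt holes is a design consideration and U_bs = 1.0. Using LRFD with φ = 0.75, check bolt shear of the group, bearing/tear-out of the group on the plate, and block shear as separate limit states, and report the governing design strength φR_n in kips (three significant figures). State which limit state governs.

Bolt shear: A_b = π·0.625²/4 = 0.3068 in²; R_n = 54 × 0.3068 × 3 × 1 = 49.7 kips → 0.75 × 49.7 = 37.3 kips.
Bearing: edge l_c = 1.156, r_n = 48.56 kips; interior l_c = 1.188, r_n = 49.88 kips; R_n = 48.56 + 2·49.88 = 148.3 kips → 111 kips.
Block shear: A_gv = 2.625, A_nv = 1.688, A_nt = 0.25 in²; R_n = min(0.6F_uA_nv, 0.6F_yA_gv) + U_bs·F_u·A_nt = 88.38 kips → 66.3 kips.
Bolt shear governs: 37.3 kips.

37.3 kips (bolt shear governs)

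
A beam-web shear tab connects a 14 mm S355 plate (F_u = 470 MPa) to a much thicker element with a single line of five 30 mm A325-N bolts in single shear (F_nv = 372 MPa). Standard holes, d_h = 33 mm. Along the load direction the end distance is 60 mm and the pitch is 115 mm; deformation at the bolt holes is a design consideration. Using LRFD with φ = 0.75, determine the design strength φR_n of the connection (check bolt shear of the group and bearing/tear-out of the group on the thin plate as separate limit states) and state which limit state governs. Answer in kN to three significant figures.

Bolt shear: A_b = π·30²/4 = 706.9 mm²; R_n = 372 × 706.9 × 5 × 1 / 1000 = 1315 kN → 0.75 × 1315 = 986 kN.
Bearing (1.2 l_c t F_u ≤ 2.4 d t F_u): upper limit = 2.4·30·14·470 / 1000 = 473.8 kN.
  Edge l_c = 60 − 33/2 = 43.5 → r_n = 343.5 kN; interior l_c = 115 − 33 = 82 → r_n = 473.8 kN.
  R_n,bearing = 1·343.5 + 4·473.8 = 2239 kN → 0.75 × 2239 = 1680 kN.
Bolt shear governs: 986 kN.

986 kN (bolt shear governs)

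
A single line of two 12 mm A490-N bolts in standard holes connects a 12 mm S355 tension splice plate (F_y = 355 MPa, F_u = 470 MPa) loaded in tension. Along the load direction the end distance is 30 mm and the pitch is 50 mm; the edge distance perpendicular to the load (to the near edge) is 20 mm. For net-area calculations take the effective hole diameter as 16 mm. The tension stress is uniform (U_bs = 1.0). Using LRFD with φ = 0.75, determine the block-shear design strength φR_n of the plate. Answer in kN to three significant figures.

193 kN

Shear plane L_v = 30 + 1·50 = 80 mm; A_gv = 80 × 12 = 960 mm².
A_nv = (80 − 1.5·16) × 12 = 672 mm².
A_nt = (20 − 0.5·16) × 12 = 144 mm².
0.6 F_u A_nv = 189.5 kN; 0.6 F_y A_gv = 204.5 kN → shear rupture governs the shear term.
R_n = 189.5 + 1.0 × 470 × 144 / 1000 = 257.2 kN.
Design strength φR_n = 0.75 × 257.2 = 193 kN.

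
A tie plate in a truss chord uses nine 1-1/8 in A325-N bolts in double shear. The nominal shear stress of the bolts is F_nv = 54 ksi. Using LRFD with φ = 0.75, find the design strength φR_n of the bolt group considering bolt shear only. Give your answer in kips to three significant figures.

A_b = π × 1.125² / 4 = 0.994 in².
R_n = F_nv · A_b · n · n_s = 54 × 0.994 × 9 × 2 = 966.2 kips.
Design strength φR_n = 0.75 × 966.2 = 725 kips.

725 kips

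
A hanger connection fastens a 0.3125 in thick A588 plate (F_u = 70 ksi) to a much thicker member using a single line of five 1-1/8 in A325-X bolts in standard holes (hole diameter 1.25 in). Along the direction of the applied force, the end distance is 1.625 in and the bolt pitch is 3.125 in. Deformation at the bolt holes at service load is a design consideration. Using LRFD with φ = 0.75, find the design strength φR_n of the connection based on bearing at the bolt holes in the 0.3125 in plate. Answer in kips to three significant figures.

Per bolt r_n = 1.2 l_c t F_u ≤ 2.4 d t F_u; upper limit = 2.4 × 1.125 × 0.3125 × 70 = 59.06 kips.
Edge bolt: l_c = 1.625 − 1.25/2 = 1 in → 1.2 × 1 × 0.3125 × 70 = 26.25 → r_n = 26.25 kips.
Interior bolts: l_c = 3.125 − 1.25 = 1.875 in → 1.2 × 1.875 × 0.3125 × 70 = 49.22 → r_n = 49.22 kips.
R_n = 1 × 26.25 + 4 × 49.22 = 223.1 kips.
Design strength φR_n = 0.75 × 223.1 = 167 kips.

167 kips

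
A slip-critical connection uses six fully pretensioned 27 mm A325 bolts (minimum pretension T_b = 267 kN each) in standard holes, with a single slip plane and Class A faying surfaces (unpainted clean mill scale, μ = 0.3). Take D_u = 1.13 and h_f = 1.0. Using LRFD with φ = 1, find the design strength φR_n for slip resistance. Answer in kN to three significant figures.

543 kN

R_n = μ · D_u · h_f · T_b · n_s · n_b = 0.3 × 1.13 × 1.0 × 267 × 1 × 6 = 543.1 kN.
Design strength φR_n = 1 × 543.1 = 543 kN.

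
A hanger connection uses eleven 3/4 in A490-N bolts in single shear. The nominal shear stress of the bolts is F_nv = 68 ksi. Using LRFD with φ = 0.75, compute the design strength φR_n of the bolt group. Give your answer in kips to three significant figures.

248 kips

A_b = π × 0.75² / 4 = 0.4418 in².
R_n = F_nv · A_b · n · n_s = 68 × 0.4418 × 11 × 1 = 330.5 kips.
Design strength φR_n = 0.75 × 330.5 = 248 kips.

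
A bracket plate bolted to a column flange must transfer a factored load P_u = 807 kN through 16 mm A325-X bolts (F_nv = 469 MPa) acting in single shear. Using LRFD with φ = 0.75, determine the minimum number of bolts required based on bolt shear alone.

12 bolts

A_b = π·16²/4 = 201.1 mm².
Per-bolt design strength φR_n = 0.75 × 469 × 201.1 × 1 / 1000 = 70.72 kN.
n ≥ 807 / 70.72 = 11.41 → use 12 bolts.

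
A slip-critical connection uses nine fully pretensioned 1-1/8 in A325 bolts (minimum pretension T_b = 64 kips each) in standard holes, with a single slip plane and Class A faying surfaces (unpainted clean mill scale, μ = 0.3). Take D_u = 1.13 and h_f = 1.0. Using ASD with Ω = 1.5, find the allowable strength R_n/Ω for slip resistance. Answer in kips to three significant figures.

R_n = μ · D_u · h_f · T_b · n_s · n_b = 0.3 × 1.13 × 1.0 × 64 × 1 × 9 = 195.3 kips.
Allowable strength R_n/Ω = 195.3 / 1.5 = 130 kips.

130 kips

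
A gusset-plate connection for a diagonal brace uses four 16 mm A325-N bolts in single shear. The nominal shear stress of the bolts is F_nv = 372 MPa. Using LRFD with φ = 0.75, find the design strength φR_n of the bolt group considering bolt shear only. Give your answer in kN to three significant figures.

A_b = π × 16² / 4 = 201.1 mm².
R_n = F_nv · A_b · n · n_s = 372 × 201.1 × 4 × 1 / 1000 = 299.2 kN.
Design strength φR_n = 0.75 × 299.2 = 224 kN.

224 kN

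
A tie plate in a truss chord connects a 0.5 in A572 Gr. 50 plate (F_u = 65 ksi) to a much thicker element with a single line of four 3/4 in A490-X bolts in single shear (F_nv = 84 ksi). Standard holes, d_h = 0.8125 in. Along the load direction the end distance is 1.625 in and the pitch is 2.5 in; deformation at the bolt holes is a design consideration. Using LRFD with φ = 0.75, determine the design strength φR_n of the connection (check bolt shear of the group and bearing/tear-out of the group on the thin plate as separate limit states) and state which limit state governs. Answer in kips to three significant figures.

Bolt shear: A_b = π·0.75²/4 = 0.4418 in²; R_n = 84 × 0.4418 × 4 × 1 = 148.4 kips → 0.75 × 148.4 = 111 kips.
Bearing (1.2 l_c t F_u ≤ 2.4 d t F_u): upper limit = 2.4·0.75·0.5·65 = 58.5 kips.
  Edge l_c = 1.625 − 0.8125/2 = 1.219 → r_n = 47.53 kips; interior l_c = 2.5 − 0.8125 = 1.688 → r_n = 58.5 kips.
  R_n,bearing = 1·47.53 + 3·58.5 = 223 kips → 0.75 × 223 = 167 kips.
Bolt shear governs: 111 kips.

111 kips (bolt shear governs)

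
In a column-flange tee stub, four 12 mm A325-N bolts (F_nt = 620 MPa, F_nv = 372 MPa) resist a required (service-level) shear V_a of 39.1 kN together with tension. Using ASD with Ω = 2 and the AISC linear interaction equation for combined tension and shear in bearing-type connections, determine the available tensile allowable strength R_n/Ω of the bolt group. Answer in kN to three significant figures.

A_b = π·12²/4 = 113.1 mm²; f_rv = 39.1 × 1000 / (4 × 113.1) = 86.43 MPa.
F'_nt = 1.3 F_nt − (Ω F_nt / F_nv) f_rv = 1.3·620 − (2·620/372)·86.43 = 517.9 MPa, capped at F_nt → F'_nt = 517.9 MPa.
R_n = F'_nt · A_b · n = 517.9 × 113.1 × 4 / 1000 = 234.3 kN.
Allowable strength R_n/Ω = 234.3 / 2 = 117 kN.

117 kN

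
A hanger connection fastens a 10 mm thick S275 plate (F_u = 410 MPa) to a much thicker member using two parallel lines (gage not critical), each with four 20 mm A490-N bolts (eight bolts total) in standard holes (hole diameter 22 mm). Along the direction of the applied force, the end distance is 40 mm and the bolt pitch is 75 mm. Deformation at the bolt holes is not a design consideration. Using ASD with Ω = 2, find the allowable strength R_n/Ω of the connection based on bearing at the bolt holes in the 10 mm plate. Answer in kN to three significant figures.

916 kN

Per bolt r_n = 1.5 l_c t F_u ≤ 3.0 d t F_u; upper limit = 3.0 × 20 × 10 × 410 / 1000 = 246 kN.
Edge bolt: l_c = 40 − 22/2 = 29 mm → 1.5 × 29 × 10 × 410 / 1000 = 178.3 → r_n = 178.3 kN.
Interior bolts: l_c = 75 − 22 = 53 mm → 1.5 × 53 × 10 × 410 / 1000 = 325.9 → r_n = 246 kN.
R_n = 2 × 178.3 + 6 × 246 = 1833 kN.
Allowable strength R_n/Ω = 1833 / 2 = 916 kN.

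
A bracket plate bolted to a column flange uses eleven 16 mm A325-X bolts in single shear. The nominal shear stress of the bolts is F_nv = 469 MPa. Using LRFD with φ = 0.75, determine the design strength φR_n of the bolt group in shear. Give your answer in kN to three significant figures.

778 kN

A_b = π × 16² / 4 = 201.1 mm².
R_n = F_nv · A_b · n · n_s = 469 × 201.1 × 11 × 1 / 1000 = 1037 kN.
Design strength φR_n = 0.75 × 1037 = 778 kN.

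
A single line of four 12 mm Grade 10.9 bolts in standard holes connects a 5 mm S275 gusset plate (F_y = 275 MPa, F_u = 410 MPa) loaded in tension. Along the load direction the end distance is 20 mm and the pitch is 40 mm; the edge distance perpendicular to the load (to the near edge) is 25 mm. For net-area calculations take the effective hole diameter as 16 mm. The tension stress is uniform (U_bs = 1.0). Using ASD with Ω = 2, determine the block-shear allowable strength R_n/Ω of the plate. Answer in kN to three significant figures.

69.1 kN

Shear plane L_v = 20 + 3·40 = 140 mm; A_gv = 140 × 5 = 700 mm².
A_nv = (140 − 3.5·16) × 5 = 420 mm².
A_nt = (25 − 0.5·16) × 5 = 85 mm².
0.6 F_u A_nv = 103.3 kN; 0.6 F_y A_gv = 115.5 kN → shear rupture governs the shear term.
R_n = 103.3 + 1.0 × 410 × 85 / 1000 = 138.2 kN.
Allowable strength R_n/Ω = 138.2 / 2 = 69.1 kN.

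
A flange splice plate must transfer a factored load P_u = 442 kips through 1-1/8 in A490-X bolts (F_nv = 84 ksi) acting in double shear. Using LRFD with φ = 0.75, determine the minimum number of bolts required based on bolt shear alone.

A_b = π·1.125²/4 = 0.994 in².
Per-bolt design strength φR_n = 0.75 × 84 × 0.994 × 2 = 125.2 kips.
n ≥ 442 / 125.2 = 3.529 → use 4 bolts.

4 bolts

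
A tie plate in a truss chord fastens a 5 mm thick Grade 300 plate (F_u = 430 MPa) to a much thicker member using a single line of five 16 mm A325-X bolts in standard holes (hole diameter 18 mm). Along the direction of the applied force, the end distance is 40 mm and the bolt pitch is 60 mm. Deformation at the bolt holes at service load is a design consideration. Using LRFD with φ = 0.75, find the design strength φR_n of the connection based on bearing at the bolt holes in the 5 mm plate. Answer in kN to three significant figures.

Per bolt r_n = 1.2 l_c t F_u ≤ 2.4 d t F_u; upper limit = 2.4 × 16 × 5 × 430 / 1000 = 82.56 kN.
Edge bolt: l_c = 40 − 18/2 = 31 mm → 1.2 × 31 × 5 × 430 / 1000 = 79.98 → r_n = 79.98 kN.
Interior bolts: l_c = 60 − 18 = 42 mm → 1.2 × 42 × 5 × 430 / 1000 = 108.4 → r_n = 82.56 kN.
R_n = 1 × 79.98 + 4 × 82.56 = 410.2 kN.
Design strength φR_n = 0.75 × 410.2 = 308 kN.

308 kN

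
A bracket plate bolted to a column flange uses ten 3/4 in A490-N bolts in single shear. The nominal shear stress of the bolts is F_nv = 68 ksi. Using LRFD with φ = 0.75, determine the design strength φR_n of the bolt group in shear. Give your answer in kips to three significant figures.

225 kips

A_b = π × 0.75² / 4 = 0.4418 in².
R_n = F_nv · A_b · n · n_s = 68 × 0.4418 × 10 × 1 = 300.4 kips.
Design strength φR_n = 0.75 × 300.4 = 225 kips.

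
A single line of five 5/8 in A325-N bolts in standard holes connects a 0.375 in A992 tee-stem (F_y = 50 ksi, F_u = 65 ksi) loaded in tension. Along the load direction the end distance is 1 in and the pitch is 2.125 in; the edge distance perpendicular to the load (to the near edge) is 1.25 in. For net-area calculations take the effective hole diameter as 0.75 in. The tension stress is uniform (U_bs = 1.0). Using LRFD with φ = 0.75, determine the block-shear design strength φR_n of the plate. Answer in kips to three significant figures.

Shear plane L_v = 1 + 4·2.125 = 9.5 in; A_gv = 9.5 × 0.375 = 3.562 in².
A_nv = (9.5 − 4.5·0.75) × 0.375 = 2.297 in².
A_nt = (1.25 − 0.5·0.75) × 0.375 = 0.3281 in².
0.6 F_u A_nv = 89.58 kips; 0.6 F_y A_gv = 106.9 kips → shear rupture governs the shear term.
R_n = 89.58 + 1.0 × 65 × 0.3281 = 110.9 kips.
Design strength φR_n = 0.75 × 110.9 = 83.2 kips.

83.2 kips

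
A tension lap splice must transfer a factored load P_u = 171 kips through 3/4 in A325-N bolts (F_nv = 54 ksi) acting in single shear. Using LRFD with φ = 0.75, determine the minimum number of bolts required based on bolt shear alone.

A_b = π·0.75²/4 = 0.4418 in².
Per-bolt design strength φR_n = 0.75 × 54 × 0.4418 × 1 = 17.89 kips.
n ≥ 171 / 17.89 = 9.557 → use 10 bolts.

10 bolts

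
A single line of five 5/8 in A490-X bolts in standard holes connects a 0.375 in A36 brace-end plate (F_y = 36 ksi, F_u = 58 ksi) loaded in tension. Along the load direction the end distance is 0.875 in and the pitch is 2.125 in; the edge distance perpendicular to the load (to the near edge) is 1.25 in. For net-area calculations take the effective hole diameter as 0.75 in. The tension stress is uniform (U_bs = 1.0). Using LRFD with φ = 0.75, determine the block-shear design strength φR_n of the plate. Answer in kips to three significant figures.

Shear plane L_v = 0.875 + 4·2.125 = 9.375 in; A_gv = 9.375 × 0.375 = 3.516 in².
A_nv = (9.375 − 4.5·0.75) × 0.375 = 2.25 in².
A_nt = (1.25 − 0.5·0.75) × 0.375 = 0.3281 in².
0.6 F_u A_nv = 78.3 kips; 0.6 F_y A_gv = 75.94 kips → shear yielding governs the shear term.
R_n = 75.94 + 1.0 × 58 × 0.3281 = 94.97 kips.
Design strength φR_n = 0.75 × 94.97 = 71.2 kips.

71.2 kips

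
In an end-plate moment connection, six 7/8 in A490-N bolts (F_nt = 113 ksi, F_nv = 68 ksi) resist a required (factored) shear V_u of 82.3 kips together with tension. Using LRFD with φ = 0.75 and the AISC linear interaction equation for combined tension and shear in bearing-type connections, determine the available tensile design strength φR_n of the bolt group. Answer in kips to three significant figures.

261 kips

A_b = π·0.875²/4 = 0.6013 in²; f_rv = 82.3 / (6 × 0.6013) = 22.81 ksi.
F'_nt = 1.3 F_nt − (F_nt / φF_nv) f_rv = 1.3·113 − (113/(0.75·68))·22.81 = 96.36 ksi, capped at F_nt → F'_nt = 96.36 ksi.
R_n = F'_nt · A_b · n = 96.36 × 0.6013 × 6 = 347.7 kips.
Design strength φR_n = 0.75 × 347.7 = 261 kips.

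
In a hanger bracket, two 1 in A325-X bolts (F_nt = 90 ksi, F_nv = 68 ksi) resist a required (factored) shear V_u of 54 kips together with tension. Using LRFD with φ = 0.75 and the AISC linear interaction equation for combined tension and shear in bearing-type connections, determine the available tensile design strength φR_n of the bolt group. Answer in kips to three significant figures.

A_b = π·1²/4 = 0.7854 in²; f_rv = 54 / (2 × 0.7854) = 34.38 ksi.
F'_nt = 1.3 F_nt − (F_nt / φF_nv) f_rv = 1.3·90 − (90/(0.75·68))·34.38 = 56.33 ksi, capped at F_nt → F'_nt = 56.33 ksi.
R_n = F'_nt · A_b · n = 56.33 × 0.7854 × 2 = 88.49 kips.
Design strength φR_n = 0.75 × 88.49 = 66.4 kips.

66.4 kips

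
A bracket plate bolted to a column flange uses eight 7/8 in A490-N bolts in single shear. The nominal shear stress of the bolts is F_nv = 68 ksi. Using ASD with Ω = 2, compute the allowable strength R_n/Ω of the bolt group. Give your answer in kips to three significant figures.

164 kips

A_b = π × 0.875² / 4 = 0.6013 in².
R_n = F_nv · A_b · n · n_s = 68 × 0.6013 × 8 × 1 = 327.1 kips.
Allowable strength R_n/Ω = 327.1 / 2 = 164 kips.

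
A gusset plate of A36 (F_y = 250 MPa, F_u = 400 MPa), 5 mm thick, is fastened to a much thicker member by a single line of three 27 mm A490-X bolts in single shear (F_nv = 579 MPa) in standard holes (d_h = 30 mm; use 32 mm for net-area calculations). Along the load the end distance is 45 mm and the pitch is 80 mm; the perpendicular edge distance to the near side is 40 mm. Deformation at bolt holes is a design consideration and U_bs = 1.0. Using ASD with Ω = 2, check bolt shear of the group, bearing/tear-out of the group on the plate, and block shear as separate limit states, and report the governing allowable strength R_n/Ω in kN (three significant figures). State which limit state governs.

99 kN (block shear governs)

Bolt shear: A_b = π·27²/4 = 572.6 mm²; R_n = 579 × 572.6 × 3 × 1 / 1000 = 994.5 kN → 994.5 / 2 = 497 kN.
Bearing: edge l_c = 30, r_n = 72 kN; interior l_c = 50, r_n = 120 kN; R_n = 72 + 2·120 = 312 kN → 156 kN.
Block shear: A_gv = 1025, A_nv = 625, A_nt = 120 mm²; R_n = min(0.6F_uA_nv, 0.6F_yA_gv) + U_bs·F_u·A_nt = 198 kN → 99 kN.
Block shear governs: 99 kN.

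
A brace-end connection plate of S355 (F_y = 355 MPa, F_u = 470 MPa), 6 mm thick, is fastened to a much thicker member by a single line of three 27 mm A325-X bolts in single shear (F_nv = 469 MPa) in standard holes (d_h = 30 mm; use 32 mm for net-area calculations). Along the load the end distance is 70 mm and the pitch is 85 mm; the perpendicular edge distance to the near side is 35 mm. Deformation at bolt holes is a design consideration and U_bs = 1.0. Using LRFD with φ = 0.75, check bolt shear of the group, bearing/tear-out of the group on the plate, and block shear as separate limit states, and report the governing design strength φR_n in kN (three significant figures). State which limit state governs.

Bolt shear: A_b = π·27²/4 = 572.6 mm²; R_n = 469 × 572.6 × 3 × 1 / 1000 = 805.6 kN → 0.75 × 805.6 = 604 kN.
Bearing: edge l_c = 55, r_n = 182.7 kN; interior l_c = 55, r_n = 182.7 kN; R_n = 182.7 + 2·182.7 = 548.2 kN → 411 kN.
Block shear: A_gv = 1440, A_nv = 960, A_nt = 114 mm²; R_n = min(0.6F_uA_nv, 0.6F_yA_gv) + U_bs·F_u·A_nt = 324.3 kN → 243 kN.
Block shear governs: 243 kN.

243 kN (block shear governs)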